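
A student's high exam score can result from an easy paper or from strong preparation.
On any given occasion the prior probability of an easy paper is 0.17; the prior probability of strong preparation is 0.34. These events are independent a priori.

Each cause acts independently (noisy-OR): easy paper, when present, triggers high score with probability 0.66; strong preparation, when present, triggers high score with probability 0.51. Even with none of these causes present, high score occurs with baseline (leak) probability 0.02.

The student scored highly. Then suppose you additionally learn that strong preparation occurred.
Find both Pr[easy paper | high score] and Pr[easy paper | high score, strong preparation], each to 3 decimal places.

Pr[easy paper | high score] ≈ 0.439; Pr[easy paper | high score, strong preparation] ≈ 0.248

Under noisy-OR, P(high score | causes) = 1 − (1−0.02)·∏(1−qᵢ) over the active causes.
Numerator (weight on configurations with easy paper): 0.074815 + 0.048363 = 0.123178
Normalizer over all consistent configurations: 0.02*0.83*0.66 + 0.5198*0.83*0.34 + 0.6668*0.17*0.66 + 0.836732*0.17*0.34 = 0.280822
P(easy paper | high score) = 0.123178/0.280822 ≈ 0.439

Now condition on the additional information:
P(high score | strong preparation) = 0.5198*0.83 + 0.836732*0.17 = 0.431434 + 0.142244 = 0.573678
The easy paper-present share is 0.836732*0.17 = 0.142244.
Hence the posterior is 0.142244/0.573678 ≈ 0.248.
The drop from 0.439 to 0.248 is the explaining-away (discounting) effect.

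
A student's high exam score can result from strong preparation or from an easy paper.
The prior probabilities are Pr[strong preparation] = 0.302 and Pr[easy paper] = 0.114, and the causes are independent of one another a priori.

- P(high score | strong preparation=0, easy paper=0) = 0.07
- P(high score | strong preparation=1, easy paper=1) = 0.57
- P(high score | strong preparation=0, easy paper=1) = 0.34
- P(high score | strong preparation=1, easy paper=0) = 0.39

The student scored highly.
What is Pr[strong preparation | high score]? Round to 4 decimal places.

Weight on strong preparation=true, given the evidence: 0.104353 + 0.019624 = 0.123977
Normalizer over all consistent configurations: 0.07*0.698*0.886 + 0.34*0.698*0.114 + 0.39*0.302*0.886 + 0.57*0.302*0.114 = 0.194321
Posterior = 0.123977 / 0.194321 ≈ 0.6380

Pr[strong preparation | high score] ≈ 0.6380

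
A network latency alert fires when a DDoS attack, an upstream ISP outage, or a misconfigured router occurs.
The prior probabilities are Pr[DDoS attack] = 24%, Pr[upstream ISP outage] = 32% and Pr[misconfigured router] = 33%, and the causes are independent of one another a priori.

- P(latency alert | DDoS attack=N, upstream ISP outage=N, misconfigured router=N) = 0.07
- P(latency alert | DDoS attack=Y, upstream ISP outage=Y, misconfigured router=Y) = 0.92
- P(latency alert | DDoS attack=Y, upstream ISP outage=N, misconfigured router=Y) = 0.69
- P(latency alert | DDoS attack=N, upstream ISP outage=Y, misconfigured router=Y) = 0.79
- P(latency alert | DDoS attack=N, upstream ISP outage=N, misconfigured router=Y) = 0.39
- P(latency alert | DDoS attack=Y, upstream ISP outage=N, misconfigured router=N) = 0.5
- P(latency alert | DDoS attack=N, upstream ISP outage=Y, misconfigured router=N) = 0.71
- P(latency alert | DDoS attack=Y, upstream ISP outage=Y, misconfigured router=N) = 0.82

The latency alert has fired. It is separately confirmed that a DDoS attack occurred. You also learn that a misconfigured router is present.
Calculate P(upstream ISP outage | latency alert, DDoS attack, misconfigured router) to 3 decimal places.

Weight on upstream ISP outage=true, given the evidence: 0.92*0.32 = 0.294400
The normalizing constant is 0.69*0.68 + 0.92*0.32 = 0.763600
Posterior = 0.294400 / 0.763600 ≈ 0.386

P(upstream ISP outage | latency alert, DDoS attack, misconfigured router) ≈ 0.386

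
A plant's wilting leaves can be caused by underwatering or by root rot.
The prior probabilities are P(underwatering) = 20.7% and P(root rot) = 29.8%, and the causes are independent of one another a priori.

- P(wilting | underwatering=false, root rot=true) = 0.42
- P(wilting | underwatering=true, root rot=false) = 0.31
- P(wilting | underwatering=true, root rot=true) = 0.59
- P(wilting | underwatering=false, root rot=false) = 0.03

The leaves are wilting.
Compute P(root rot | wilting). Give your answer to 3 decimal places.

Sum P(wilting|·) weighted by the priors over the 4 (underwatering, root rot) configurations:
  P(wilting) = 0.03*0.793*0.702 + 0.42*0.793*0.298 + 0.31*0.207*0.702 + 0.59*0.207*0.298
        = 0.016701 + 0.099252 + 0.045047 + 0.036395 = 0.197395
The terms with root rot present sum to 0.135647, so
  P(root rot | wilting) = 0.135647 / 0.197395 ≈ 0.687

P(root rot | wilting) ≈ 0.687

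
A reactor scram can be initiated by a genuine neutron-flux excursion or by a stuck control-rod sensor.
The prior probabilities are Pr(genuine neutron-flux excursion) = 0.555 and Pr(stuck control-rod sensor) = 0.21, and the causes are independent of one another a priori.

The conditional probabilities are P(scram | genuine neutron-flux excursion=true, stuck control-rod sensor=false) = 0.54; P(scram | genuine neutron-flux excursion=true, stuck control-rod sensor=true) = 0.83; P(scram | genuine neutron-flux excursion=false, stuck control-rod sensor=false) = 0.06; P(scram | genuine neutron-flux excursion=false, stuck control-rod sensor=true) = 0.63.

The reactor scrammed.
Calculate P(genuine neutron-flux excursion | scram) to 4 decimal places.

P(genuine neutron-flux excursion | scram) ≈ 0.8066

P(scram) = 0.06×0.445×0.79 + 0.63×0.445×0.21 + 0.54×0.555×0.79 + 0.83×0.555×0.21 = 0.021093 + 0.058873 + 0.236763 + 0.096737 = 0.413466
The genuine neutron-flux excursion-present share is 0.236763 + 0.096737 = 0.333500.
So P(genuine neutron-flux excursion | scram) = 0.333500/0.413466 ≈ 0.8066.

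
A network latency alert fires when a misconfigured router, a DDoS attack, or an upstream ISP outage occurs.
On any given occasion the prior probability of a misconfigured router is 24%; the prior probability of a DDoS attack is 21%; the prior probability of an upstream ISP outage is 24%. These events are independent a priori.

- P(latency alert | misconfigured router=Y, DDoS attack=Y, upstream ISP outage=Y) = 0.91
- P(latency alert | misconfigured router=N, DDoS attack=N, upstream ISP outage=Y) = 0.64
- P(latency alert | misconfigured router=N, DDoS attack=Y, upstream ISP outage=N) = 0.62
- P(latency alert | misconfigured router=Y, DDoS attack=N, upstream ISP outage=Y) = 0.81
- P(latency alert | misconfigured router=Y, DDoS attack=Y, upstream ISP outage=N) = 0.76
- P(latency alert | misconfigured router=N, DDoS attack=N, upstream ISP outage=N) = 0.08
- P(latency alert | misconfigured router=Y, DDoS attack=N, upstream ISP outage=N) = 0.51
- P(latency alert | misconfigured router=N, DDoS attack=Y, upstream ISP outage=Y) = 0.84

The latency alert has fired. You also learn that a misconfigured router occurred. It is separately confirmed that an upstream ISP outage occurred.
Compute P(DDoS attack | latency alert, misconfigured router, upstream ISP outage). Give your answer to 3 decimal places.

P(DDoS attack | latency alert, misconfigured router, upstream ISP outage) ≈ 0.230

Sum P(latency alert|·) weighted by the priors over both values of DDoS attack:
  P(latency alert | misconfigured router, upstream ISP outage) = 0.81×0.79 + 0.91×0.21
        = 0.639900 + 0.191100 = 0.831000
The terms with DDoS attack present sum to 0.191100, so
  P(DDoS attack | latency alert, misconfigured router, upstream ISP outage) = 0.191100 / 0.831000 ≈ 0.230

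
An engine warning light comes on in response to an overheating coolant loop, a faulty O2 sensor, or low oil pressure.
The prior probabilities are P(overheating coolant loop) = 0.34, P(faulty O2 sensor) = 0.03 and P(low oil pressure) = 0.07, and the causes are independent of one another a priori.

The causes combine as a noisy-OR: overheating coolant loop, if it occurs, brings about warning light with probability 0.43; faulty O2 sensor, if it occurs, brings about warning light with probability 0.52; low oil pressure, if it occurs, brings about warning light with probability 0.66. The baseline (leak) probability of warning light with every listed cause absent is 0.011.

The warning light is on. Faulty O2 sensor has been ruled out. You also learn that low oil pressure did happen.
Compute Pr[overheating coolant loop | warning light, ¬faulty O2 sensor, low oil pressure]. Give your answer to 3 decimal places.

Under noisy-OR, P(warning light | causes) = 1 − (1−0.011)·∏(1−qᵢ) over the active causes.
Numerator (weight on configurations with overheating coolant loop): 0.808332×0.34 = 0.274833
Normalizer over all consistent configurations: 0.66374×0.66 + 0.808332×0.34 = 0.712901
P(overheating coolant loop | warning light, ¬faulty O2 sensor, low oil pressure) = 0.274833/0.712901 ≈ 0.386

Pr[overheating coolant loop | warning light, ¬faulty O2 sensor, low oil pressure] ≈ 0.386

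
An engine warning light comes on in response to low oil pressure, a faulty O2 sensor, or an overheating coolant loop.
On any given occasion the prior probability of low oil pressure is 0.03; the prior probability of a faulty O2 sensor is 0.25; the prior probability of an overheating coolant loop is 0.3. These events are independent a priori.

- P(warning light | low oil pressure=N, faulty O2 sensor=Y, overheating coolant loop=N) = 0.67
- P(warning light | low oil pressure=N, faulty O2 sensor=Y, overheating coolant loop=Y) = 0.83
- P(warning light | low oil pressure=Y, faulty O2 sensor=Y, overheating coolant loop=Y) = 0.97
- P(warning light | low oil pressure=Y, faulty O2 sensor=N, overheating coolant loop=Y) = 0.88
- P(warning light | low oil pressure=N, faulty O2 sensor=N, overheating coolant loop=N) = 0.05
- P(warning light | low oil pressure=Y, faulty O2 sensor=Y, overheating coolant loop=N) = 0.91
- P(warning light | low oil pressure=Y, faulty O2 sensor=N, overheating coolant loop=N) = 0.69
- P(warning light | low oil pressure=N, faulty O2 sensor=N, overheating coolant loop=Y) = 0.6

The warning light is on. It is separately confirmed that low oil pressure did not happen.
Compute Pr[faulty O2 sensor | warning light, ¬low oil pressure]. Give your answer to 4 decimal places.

P(warning light | ¬low oil pressure) = 0.05·0.75·0.7 + 0.6·0.75·0.3 + 0.67·0.25·0.7 + 0.83·0.25·0.3 = 0.026250 + 0.135000 + 0.117250 + 0.062250 = 0.340750
The faulty O2 sensor-present share is 0.117250 + 0.062250 = 0.179500.
Hence the posterior is 0.179500/0.340750 ≈ 0.5268.

Pr[faulty O2 sensor | warning light, ¬low oil pressure] ≈ 0.5268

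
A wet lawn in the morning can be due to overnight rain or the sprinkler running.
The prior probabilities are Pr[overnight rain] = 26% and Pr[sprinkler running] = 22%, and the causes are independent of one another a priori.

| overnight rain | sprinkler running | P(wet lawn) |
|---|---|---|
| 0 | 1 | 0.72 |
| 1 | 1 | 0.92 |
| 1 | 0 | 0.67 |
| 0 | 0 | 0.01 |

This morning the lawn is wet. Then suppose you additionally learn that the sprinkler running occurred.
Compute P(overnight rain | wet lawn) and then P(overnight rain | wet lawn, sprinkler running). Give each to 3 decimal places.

P(overnight rain | wet lawn) ≈ 0.605; P(overnight rain | wet lawn, sprinkler running) ≈ 0.310

Enumerate the 4 (overnight rain, sprinkler running) configurations and weight by the priors:
  P(wet lawn) = 0.01*0.74*0.78 + 0.72*0.74*0.22 + 0.67*0.26*0.78 + 0.92*0.26*0.22
        = 0.005772 + 0.117216 + 0.135876 + 0.052624 = 0.311488
Configurations with overnight rain contribute 0.188500, so
  P(overnight rain | wet lawn) = 0.188500 / 0.311488 ≈ 0.605

With the extra evidence:
By total probability over both values of overnight rain:
  P(wet lawn | sprinkler running) = 0.72×0.74 + 0.92×0.26
        = 0.532800 + 0.239200 = 0.772000
Keeping only the overnight rain-present terms gives 0.239200, so
  P(overnight rain | wet lawn, sprinkler running) = 0.239200 / 0.772000 ≈ 0.310
— sprinkler running explains away the evidence for overnight rain.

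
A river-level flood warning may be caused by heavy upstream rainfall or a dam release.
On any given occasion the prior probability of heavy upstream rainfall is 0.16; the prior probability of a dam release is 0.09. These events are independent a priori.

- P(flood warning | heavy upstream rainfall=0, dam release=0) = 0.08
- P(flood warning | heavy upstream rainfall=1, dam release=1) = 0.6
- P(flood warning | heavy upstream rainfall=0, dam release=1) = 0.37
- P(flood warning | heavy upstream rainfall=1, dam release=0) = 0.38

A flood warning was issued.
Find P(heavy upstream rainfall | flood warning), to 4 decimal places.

P(heavy upstream rainfall | flood warning) ≈ 0.4178

For the numerator, keep only heavy upstream rainfall=true terms: 0.055328 + 0.008640 = 0.063968
Denominator P(flood warning): 0.08*0.84*0.91 + 0.37*0.84*0.09 + 0.38*0.16*0.91 + 0.6*0.16*0.09 = 0.153092
P(heavy upstream rainfall | flood warning) = 0.063968/0.153092 ≈ 0.4178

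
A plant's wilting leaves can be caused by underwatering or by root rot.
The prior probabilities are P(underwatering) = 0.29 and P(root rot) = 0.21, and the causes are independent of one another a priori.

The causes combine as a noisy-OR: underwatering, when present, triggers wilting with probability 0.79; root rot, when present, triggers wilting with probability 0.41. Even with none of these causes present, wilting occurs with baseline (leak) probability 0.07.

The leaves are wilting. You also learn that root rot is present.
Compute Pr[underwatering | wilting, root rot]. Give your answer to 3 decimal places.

Under noisy-OR, P(wilting | causes) = 1 − (1−0.07)·∏(1−qᵢ) over the active causes.
P(wilting | root rot) = 0.4513·0.71 + 0.884773·0.29 = 0.320423 + 0.256584 = 0.577007
The underwatering-present share is 0.884773·0.29 = 0.256584.
So P(underwatering | wilting, root rot) = 0.256584/0.577007 ≈ 0.445.

Pr[underwatering | wilting, root rot] ≈ 0.445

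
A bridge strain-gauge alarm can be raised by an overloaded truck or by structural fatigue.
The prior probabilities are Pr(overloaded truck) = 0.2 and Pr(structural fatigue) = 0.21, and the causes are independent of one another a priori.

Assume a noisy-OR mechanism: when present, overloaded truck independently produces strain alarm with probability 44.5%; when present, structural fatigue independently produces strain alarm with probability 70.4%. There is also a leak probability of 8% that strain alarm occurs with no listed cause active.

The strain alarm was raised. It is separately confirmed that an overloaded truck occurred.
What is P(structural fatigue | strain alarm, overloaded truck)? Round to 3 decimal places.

P(structural fatigue | strain alarm, overloaded truck) ≈ 0.316

Under noisy-OR, P(strain alarm | causes) = 1 − (1−0.08)·∏(1−qᵢ) over the active causes.
P(strain alarm | overloaded truck) = 0.4894·0.79 + 0.848862·0.21 = 0.386626 + 0.178261 = 0.564887
The structural fatigue-present share is 0.848862·0.21 = 0.178261.
P(structural fatigue | strain alarm, overloaded truck) = 0.178261 / 0.564887 ≈ 0.316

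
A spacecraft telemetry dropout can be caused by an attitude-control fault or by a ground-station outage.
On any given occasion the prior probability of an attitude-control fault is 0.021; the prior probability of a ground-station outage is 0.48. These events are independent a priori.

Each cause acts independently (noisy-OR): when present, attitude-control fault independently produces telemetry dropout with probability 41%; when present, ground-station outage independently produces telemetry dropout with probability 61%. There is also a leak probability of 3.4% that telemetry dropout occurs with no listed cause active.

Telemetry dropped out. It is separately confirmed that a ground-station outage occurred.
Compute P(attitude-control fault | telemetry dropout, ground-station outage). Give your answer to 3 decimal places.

Under noisy-OR, P(telemetry dropout | causes) = 1 − (1−0.034)·∏(1−qᵢ) over the active causes.
Numerator (weight on configurations with attitude-control fault): 0.777723·0.021 = 0.016332
Normalizer over all consistent configurations: 0.62326·0.979 + 0.777723·0.021 = 0.626504
Posterior = 0.016332 / 0.626504 ≈ 0.026

P(attitude-control fault | telemetry dropout, ground-station outage) ≈ 0.026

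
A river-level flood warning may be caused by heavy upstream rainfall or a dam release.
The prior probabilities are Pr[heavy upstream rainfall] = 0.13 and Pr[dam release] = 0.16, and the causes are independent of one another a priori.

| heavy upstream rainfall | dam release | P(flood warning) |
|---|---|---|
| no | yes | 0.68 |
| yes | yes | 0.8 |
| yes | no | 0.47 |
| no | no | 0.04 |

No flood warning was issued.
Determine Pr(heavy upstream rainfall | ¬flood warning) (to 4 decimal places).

Pr(heavy upstream rainfall | ¬flood warning) ≈ 0.0768

P(¬flood warning) = 0.96·0.87·0.84 + 0.32·0.87·0.16 + 0.53·0.13·0.84 + 0.2·0.13·0.16 = 0.701568 + 0.044544 + 0.057876 + 0.004160 = 0.808148
Restricting to configurations with heavy upstream rainfall present: 0.057876 + 0.004160 = 0.062036.
Hence the posterior is 0.062036/0.808148 ≈ 0.0768.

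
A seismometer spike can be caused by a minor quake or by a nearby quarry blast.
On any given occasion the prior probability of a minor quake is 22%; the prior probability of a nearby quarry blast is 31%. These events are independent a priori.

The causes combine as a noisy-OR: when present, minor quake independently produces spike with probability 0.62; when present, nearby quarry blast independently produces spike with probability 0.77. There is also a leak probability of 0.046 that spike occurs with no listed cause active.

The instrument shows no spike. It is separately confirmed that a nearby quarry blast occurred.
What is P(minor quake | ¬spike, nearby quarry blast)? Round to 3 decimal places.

P(minor quake | ¬spike, nearby quarry blast) ≈ 0.097

Under noisy-OR, P(spike | causes) = 1 − (1−0.046)·∏(1−qᵢ) over the active causes.
P(¬spike | nearby quarry blast) = 0.21942*0.78 + 0.08338*0.22 = 0.171148 + 0.018344 = 0.189492
Of this, 0.018344 comes from 0.08338*0.22 (the minor quake=true cases).
P(minor quake | ¬spike, nearby quarry blast) = 0.018344 / 0.189492 ≈ 0.097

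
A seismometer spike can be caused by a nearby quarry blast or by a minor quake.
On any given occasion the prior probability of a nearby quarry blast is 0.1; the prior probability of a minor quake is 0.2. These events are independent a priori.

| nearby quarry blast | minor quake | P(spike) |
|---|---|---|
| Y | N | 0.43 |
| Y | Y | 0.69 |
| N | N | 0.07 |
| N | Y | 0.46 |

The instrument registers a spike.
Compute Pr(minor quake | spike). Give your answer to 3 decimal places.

Pr(minor quake | spike) ≈ 0.533

For the numerator, keep only minor quake=true terms: 0.082800 + 0.013800 = 0.096600
Denominator P(spike): 0.07*0.9*0.8 + 0.46*0.9*0.2 + 0.43*0.1*0.8 + 0.69*0.1*0.2 = 0.181400
P(minor quake | spike) = 0.096600/0.181400 ≈ 0.533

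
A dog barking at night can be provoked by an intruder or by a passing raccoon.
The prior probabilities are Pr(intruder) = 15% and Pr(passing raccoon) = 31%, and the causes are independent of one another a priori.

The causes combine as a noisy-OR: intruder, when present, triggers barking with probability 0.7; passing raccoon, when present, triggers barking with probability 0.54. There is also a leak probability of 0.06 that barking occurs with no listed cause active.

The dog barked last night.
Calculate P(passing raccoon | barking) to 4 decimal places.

P(passing raccoon | barking) ≈ 0.6344

Under noisy-OR, P(barking | causes) = 1 − (1−0.06)·∏(1−qᵢ) over the active causes.
For the numerator, keep only passing raccoon=true terms: 0.149563 + 0.040468 = 0.190031
Denominator P(barking): 0.06*0.85*0.69 + 0.5676*0.85*0.31 + 0.718*0.15*0.69 + 0.87028*0.15*0.31 = 0.299534
P(passing raccoon | barking) = 0.190031/0.299534 ≈ 0.6344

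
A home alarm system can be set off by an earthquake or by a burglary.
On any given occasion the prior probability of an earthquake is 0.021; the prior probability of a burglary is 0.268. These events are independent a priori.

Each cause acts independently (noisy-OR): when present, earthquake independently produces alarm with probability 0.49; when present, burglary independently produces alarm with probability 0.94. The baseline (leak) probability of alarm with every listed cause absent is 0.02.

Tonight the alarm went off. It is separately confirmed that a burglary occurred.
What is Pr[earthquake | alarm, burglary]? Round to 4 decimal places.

Under noisy-OR, P(alarm | causes) = 1 − (1−0.02)·∏(1−qᵢ) over the active causes.
P(alarm | burglary) = 0.9412·0.979 + 0.970012·0.021 = 0.921435 + 0.020370 = 0.941805
Restricting to configurations with earthquake present: 0.970012·0.021 = 0.020370.
So P(earthquake | alarm, burglary) = 0.020370/0.941805 ≈ 0.0216.

Pr[earthquake | alarm, burglary] ≈ 0.0216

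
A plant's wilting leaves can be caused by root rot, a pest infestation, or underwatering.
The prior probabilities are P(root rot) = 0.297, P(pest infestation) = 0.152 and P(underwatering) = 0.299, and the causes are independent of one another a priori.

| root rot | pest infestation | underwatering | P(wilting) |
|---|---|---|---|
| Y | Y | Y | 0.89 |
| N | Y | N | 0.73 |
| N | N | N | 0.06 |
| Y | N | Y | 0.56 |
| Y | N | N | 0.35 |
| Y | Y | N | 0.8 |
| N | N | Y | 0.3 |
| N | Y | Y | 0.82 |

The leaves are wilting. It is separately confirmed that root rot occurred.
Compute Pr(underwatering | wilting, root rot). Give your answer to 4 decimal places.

Sum P(wilting|·) weighted by the priors over the 4 (pest infestation, underwatering) configurations:
  P(wilting | root rot) = 0.35*0.848*0.701 + 0.56*0.848*0.299 + 0.8*0.152*0.701 + 0.89*0.152*0.299
        = 0.208057 + 0.141989 + 0.085242 + 0.040449 = 0.475737
The terms with underwatering present sum to 0.182438, so
  P(underwatering | wilting, root rot) = 0.182438 / 0.475737 ≈ 0.3835

Pr(underwatering | wilting, root rot) ≈ 0.3835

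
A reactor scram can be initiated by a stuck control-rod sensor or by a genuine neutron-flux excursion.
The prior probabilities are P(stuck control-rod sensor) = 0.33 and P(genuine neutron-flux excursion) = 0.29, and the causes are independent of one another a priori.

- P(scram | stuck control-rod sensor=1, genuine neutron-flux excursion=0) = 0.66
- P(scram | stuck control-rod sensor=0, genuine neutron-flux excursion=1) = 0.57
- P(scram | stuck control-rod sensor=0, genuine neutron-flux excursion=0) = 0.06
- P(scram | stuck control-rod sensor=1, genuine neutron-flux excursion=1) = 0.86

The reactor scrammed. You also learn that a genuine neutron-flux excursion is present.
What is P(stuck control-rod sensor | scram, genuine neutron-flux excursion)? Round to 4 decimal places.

P(stuck control-rod sensor | scram, genuine neutron-flux excursion) ≈ 0.4263

Enumerate both values of stuck control-rod sensor and weight by the priors:
  P(scram | genuine neutron-flux excursion) = 0.57×0.67 + 0.86×0.33
        = 0.381900 + 0.283800 = 0.665700
Configurations with stuck control-rod sensor contribute 0.283800, so
  P(stuck control-rod sensor | scram, genuine neutron-flux excursion) = 0.283800 / 0.665700 ≈ 0.4263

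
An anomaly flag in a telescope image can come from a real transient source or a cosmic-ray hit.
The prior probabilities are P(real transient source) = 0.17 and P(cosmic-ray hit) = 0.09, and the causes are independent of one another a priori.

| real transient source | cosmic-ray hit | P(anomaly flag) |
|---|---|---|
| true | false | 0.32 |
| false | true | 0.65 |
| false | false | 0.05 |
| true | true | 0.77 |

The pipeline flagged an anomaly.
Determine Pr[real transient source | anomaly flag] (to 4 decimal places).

Pr[real transient source | anomaly flag] ≈ 0.4152

By total probability over the 4 (real transient source, cosmic-ray hit) configurations:
  P(anomaly flag) = 0.05×0.83×0.91 + 0.65×0.83×0.09 + 0.32×0.17×0.91 + 0.77×0.17×0.09
        = 0.037765 + 0.048555 + 0.049504 + 0.011781 = 0.147605
The terms with real transient source present sum to 0.061285, so
  P(real transient source | anomaly flag) = 0.061285 / 0.147605 ≈ 0.4152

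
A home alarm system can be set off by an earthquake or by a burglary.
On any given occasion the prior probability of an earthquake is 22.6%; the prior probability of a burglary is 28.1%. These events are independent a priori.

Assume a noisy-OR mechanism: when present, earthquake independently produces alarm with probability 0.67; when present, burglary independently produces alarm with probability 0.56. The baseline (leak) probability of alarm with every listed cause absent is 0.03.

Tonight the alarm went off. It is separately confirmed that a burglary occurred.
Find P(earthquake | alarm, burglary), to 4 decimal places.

P(earthquake | alarm, burglary) ≈ 0.3044

Under noisy-OR, P(alarm | causes) = 1 − (1−0.03)·∏(1−qᵢ) over the active causes.
Enumerate both values of earthquake and weight by the priors:
  P(alarm | burglary) = 0.5732*0.774 + 0.859156*0.226
        = 0.443657 + 0.194169 = 0.637826
Keeping only the earthquake-present terms gives 0.194169, so
  P(earthquake | alarm, burglary) = 0.194169 / 0.637826 ≈ 0.3044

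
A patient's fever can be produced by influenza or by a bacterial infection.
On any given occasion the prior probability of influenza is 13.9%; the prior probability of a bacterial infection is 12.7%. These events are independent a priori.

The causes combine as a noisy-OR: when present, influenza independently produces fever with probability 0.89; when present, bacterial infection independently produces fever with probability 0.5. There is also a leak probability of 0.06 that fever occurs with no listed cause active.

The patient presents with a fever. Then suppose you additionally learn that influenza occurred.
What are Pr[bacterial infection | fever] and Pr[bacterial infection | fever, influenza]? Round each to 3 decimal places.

Pr[bacterial infection | fever] ≈ 0.327; Pr[bacterial infection | fever, influenza] ≈ 0.133

Under noisy-OR, P(fever | causes) = 1 − (1−0.06)·∏(1−qᵢ) over the active causes.
P(fever) = 0.06·0.861·0.873 + 0.53·0.861·0.127 + 0.8966·0.139·0.873 + 0.9483·0.139·0.127 = 0.045099 + 0.057954 + 0.108800 + 0.016740 = 0.228593
The bacterial infection-present share is 0.057954 + 0.016740 = 0.074694.
P(bacterial infection | fever) = 0.074694 / 0.228593 ≈ 0.327

With the extra evidence:
P(fever | influenza) = 0.8966×0.873 + 0.9483×0.127 = 0.782732 + 0.120434 = 0.903166
Restricting to configurations with bacterial infection present: 0.9483×0.127 = 0.120434.
Hence the posterior is 0.120434/0.903166 ≈ 0.133.
— influenza explains away the evidence for bacterial infection.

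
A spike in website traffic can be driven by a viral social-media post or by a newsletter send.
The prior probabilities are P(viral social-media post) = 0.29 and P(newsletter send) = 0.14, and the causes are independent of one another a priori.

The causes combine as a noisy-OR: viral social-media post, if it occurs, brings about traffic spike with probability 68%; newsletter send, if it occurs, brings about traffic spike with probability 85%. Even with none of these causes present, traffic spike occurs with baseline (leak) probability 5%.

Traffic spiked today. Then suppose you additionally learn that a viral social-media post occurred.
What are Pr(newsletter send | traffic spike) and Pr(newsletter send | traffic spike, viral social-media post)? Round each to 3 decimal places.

Under noisy-OR, P(traffic spike | causes) = 1 − (1−0.05)·∏(1−qᵢ) over the active causes.
Numerator (weight on configurations with newsletter send): 0.085236 + 0.038749 = 0.123985
The normalizing constant is 0.05·0.71·0.86 + 0.8575·0.71·0.14 + 0.696·0.29·0.86 + 0.9544·0.29·0.14 = 0.328097
P(newsletter send | traffic spike) = 0.123985/0.328097 ≈ 0.378

Now also conditioning on viral social-media post=true:
P(traffic spike | viral social-media post) = 0.696*0.86 + 0.9544*0.14 = 0.598560 + 0.133616 = 0.732176
Restricting to configurations with newsletter send present: 0.9544*0.14 = 0.133616.
P(newsletter send | traffic spike, viral social-media post) = 0.133616 / 0.732176 ≈ 0.182
The drop from 0.378 to 0.182 is the explaining-away (discounting) effect.

Pr(newsletter send | traffic spike) ≈ 0.378; Pr(newsletter send | traffic spike, viral social-media post) ≈ 0.182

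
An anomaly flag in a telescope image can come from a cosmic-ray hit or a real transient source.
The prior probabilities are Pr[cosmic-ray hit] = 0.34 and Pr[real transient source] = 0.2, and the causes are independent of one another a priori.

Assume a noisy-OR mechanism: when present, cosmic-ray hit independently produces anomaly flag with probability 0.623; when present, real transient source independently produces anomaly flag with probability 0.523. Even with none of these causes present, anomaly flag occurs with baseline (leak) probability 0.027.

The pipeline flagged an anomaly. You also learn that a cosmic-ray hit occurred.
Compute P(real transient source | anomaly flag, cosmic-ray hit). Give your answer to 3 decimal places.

P(real transient source | anomaly flag, cosmic-ray hit) ≈ 0.246

Under noisy-OR, P(anomaly flag | causes) = 1 − (1−0.027)·∏(1−qᵢ) over the active causes.
Sum P(anomaly flag|·) weighted by the priors over both values of real transient source:
  P(anomaly flag | cosmic-ray hit) = 0.633179*0.8 + 0.825026*0.2
        = 0.506543 + 0.165005 = 0.671548
Keeping only the real transient source-present terms gives 0.165005, so
  P(real transient source | anomaly flag, cosmic-ray hit) = 0.165005 / 0.671548 ≈ 0.246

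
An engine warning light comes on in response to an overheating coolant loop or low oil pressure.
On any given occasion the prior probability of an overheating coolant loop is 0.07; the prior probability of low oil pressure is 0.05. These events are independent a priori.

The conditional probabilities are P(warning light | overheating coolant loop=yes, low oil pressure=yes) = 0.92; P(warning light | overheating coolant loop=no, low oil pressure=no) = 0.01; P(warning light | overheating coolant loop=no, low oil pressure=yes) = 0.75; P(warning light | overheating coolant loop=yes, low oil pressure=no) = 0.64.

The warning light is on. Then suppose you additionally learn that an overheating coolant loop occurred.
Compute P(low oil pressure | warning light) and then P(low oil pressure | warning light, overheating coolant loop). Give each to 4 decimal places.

P(warning light) = 0.01·0.93·0.95 + 0.75·0.93·0.05 + 0.64·0.07·0.95 + 0.92·0.07·0.05 = 0.008835 + 0.034875 + 0.042560 + 0.003220 = 0.089490
Restricting to configurations with low oil pressure present: 0.034875 + 0.003220 = 0.038095.
So P(low oil pressure | warning light) = 0.038095/0.089490 ≈ 0.4257.

Now also conditioning on overheating coolant loop=true:
Weight on low oil pressure=true, given the evidence: 0.92×0.05 = 0.046000
Normalizer over all consistent configurations: 0.64×0.95 + 0.92×0.05 = 0.654000
P(low oil pressure | warning light, overheating coolant loop) = 0.046000/0.654000 ≈ 0.0703
This is intercausal reasoning (explaining away): once overheating coolant loop accounts for the warning light, low oil pressure becomes less likely.

P(low oil pressure | warning light) ≈ 0.4257; P(low oil pressure | warning light, overheating coolant loop) ≈ 0.0703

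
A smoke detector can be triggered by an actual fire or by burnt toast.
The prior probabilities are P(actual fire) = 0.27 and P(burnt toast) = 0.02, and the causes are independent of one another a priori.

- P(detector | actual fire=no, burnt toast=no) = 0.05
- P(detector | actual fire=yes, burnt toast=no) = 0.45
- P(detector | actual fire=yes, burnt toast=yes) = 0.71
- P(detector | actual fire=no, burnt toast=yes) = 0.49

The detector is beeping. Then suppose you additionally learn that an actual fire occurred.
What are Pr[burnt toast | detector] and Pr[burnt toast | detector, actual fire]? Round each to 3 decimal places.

Pr[burnt toast | detector] ≈ 0.066; Pr[burnt toast | detector, actual fire] ≈ 0.031

By total probability over the 4 (actual fire, burnt toast) configurations:
  P(detector) = 0.05*0.73*0.98 + 0.49*0.73*0.02 + 0.45*0.27*0.98 + 0.71*0.27*0.02
        = 0.035770 + 0.007154 + 0.119070 + 0.003834 = 0.165828
Configurations with burnt toast contribute 0.010988, so
  P(burnt toast | detector) = 0.010988 / 0.165828 ≈ 0.066

With the extra evidence:
Weight on burnt toast=true, given the evidence: 0.71*0.02 = 0.014200
Normalizer over all consistent configurations: 0.45*0.98 + 0.71*0.02 = 0.455200
Posterior = 0.014200 / 0.455200 ≈ 0.031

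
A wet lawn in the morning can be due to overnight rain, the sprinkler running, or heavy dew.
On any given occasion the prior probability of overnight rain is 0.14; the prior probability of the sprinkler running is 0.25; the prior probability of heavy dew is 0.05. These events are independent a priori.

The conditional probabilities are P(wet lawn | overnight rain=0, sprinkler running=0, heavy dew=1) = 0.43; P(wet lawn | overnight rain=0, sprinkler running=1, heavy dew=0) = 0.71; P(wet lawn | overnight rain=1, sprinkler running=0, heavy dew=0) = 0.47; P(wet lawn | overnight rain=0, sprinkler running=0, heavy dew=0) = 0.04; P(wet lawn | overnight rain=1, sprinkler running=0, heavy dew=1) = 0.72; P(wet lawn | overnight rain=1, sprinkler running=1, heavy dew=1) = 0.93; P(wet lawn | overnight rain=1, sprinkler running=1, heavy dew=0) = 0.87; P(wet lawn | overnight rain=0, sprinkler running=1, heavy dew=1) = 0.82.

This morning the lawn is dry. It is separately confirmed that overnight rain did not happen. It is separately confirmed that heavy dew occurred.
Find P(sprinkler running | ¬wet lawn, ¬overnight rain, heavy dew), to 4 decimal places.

P(¬wet lawn | ¬overnight rain, heavy dew) = 0.57·0.75 + 0.18·0.25 = 0.427500 + 0.045000 = 0.472500
Restricting to configurations with sprinkler running present: 0.18·0.25 = 0.045000.
Hence the posterior is 0.045000/0.472500 ≈ 0.0952.

P(sprinkler running | ¬wet lawn, ¬overnight rain, heavy dew) ≈ 0.0952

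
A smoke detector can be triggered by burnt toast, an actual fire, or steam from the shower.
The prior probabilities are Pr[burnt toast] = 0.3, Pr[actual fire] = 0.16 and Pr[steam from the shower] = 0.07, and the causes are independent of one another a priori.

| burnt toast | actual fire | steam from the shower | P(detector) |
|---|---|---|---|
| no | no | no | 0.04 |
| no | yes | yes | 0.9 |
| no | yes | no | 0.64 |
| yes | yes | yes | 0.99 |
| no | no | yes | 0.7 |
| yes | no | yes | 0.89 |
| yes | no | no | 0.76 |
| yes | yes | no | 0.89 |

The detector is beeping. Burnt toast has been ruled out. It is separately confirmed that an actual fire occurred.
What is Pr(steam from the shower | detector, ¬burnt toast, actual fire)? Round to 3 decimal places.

P(detector | ¬burnt toast, actual fire) = 0.64×0.93 + 0.9×0.07 = 0.595200 + 0.063000 = 0.658200
Restricting to configurations with steam from the shower present: 0.9×0.07 = 0.063000.
So P(steam from the shower | detector, ¬burnt toast, actual fire) = 0.063000/0.658200 ≈ 0.096.

Pr(steam from the shower | detector, ¬burnt toast, actual fire) ≈ 0.096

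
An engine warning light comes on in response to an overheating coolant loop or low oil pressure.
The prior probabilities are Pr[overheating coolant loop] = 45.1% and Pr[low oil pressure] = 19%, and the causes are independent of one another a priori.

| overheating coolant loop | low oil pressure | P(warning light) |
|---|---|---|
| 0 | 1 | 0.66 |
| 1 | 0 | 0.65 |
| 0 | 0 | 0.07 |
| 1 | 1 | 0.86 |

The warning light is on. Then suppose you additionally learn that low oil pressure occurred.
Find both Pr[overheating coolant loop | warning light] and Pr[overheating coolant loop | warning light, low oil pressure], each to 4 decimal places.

Pr[overheating coolant loop | warning light] ≈ 0.7568; Pr[overheating coolant loop | warning light, low oil pressure] ≈ 0.5170

P(warning light) = 0.07×0.549×0.81 + 0.66×0.549×0.19 + 0.65×0.451×0.81 + 0.86×0.451×0.19 = 0.031128 + 0.068845 + 0.237452 + 0.073693 = 0.411118
The overheating coolant loop-present share is 0.237452 + 0.073693 = 0.311145.
P(overheating coolant loop | warning light) = 0.311145 / 0.411118 ≈ 0.7568

With the extra evidence:
For the numerator, keep only overheating coolant loop=true terms: 0.86×0.451 = 0.387860
Normalizer over all consistent configurations: 0.66×0.549 + 0.86×0.451 = 0.750200
Posterior = 0.387860 / 0.750200 ≈ 0.5170
This is intercausal reasoning (explaining away): once low oil pressure accounts for the warning light, overheating coolant loop becomes less likely.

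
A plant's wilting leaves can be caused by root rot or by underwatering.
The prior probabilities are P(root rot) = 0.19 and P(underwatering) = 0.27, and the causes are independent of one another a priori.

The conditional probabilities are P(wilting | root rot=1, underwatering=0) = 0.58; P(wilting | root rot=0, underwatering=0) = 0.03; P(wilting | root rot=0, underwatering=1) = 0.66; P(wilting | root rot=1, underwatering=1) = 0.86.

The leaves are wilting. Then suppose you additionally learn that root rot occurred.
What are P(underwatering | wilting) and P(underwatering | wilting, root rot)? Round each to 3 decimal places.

P(underwatering | wilting) ≈ 0.657; P(underwatering | wilting, root rot) ≈ 0.354

For the numerator, keep only underwatering=true terms: 0.144342 + 0.044118 = 0.188460
Normalizer over all consistent configurations: 0.03*0.81*0.73 + 0.66*0.81*0.27 + 0.58*0.19*0.73 + 0.86*0.19*0.27 = 0.286645
P(underwatering | wilting) = 0.188460/0.286645 ≈ 0.657

Now condition on the additional information:
Enumerate both values of underwatering and weight by the priors:
  P(wilting | root rot) = 0.58·0.73 + 0.86·0.27
        = 0.423400 + 0.232200 = 0.655600
The terms with underwatering present sum to 0.232200, so
  P(underwatering | wilting, root rot) = 0.232200 / 0.655600 ≈ 0.354
Conditioning on root rot lowers the posterior on underwatering: the classic explaining-away effect in a common-effect structure.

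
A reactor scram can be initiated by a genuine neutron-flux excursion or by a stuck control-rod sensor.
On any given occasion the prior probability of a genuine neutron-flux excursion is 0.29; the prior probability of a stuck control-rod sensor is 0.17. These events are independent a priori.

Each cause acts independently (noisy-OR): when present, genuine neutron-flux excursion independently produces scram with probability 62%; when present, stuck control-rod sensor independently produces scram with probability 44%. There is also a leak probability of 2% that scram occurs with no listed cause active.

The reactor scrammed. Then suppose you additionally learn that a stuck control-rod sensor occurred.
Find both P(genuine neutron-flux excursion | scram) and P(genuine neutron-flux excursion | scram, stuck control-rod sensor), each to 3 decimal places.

Under noisy-OR, P(scram | causes) = 1 − (1−0.02)·∏(1−qᵢ) over the active causes.
P(scram) = 0.02·0.71·0.83 + 0.4512·0.71·0.17 + 0.6276·0.29·0.83 + 0.791456·0.29·0.17 = 0.011786 + 0.054460 + 0.151063 + 0.039019 = 0.256328
Restricting to configurations with genuine neutron-flux excursion present: 0.151063 + 0.039019 = 0.190082.
So P(genuine neutron-flux excursion | scram) = 0.190082/0.256328 ≈ 0.742.

With the extra evidence:
P(scram | stuck control-rod sensor) = 0.4512×0.71 + 0.791456×0.29 = 0.320352 + 0.229522 = 0.549874
Of this, 0.229522 comes from 0.791456×0.29 (the genuine neutron-flux excursion=true cases).
So P(genuine neutron-flux excursion | scram, stuck control-rod sensor) = 0.229522/0.549874 ≈ 0.417.

P(genuine neutron-flux excursion | scram) ≈ 0.742; P(genuine neutron-flux excursion | scram, stuck control-rod sensor) ≈ 0.417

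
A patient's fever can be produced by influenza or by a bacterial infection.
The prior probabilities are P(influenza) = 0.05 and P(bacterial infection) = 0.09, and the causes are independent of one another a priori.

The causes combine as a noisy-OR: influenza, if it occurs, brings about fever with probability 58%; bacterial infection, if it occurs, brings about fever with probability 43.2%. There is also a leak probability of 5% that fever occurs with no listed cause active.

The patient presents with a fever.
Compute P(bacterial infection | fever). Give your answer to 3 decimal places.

P(bacterial infection | fever) ≈ 0.378

Under noisy-OR, P(fever | causes) = 1 − (1−0.05)·∏(1−qᵢ) over the active causes.
P(fever) = 0.05×0.95×0.91 + 0.4604×0.95×0.09 + 0.601×0.05×0.91 + 0.773368×0.05×0.09 = 0.043225 + 0.039364 + 0.027346 + 0.003480 = 0.113415
Of this, 0.042844 comes from 0.039364 + 0.003480 (the bacterial infection=true cases).
P(bacterial infection | fever) = 0.042844 / 0.113415 ≈ 0.378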